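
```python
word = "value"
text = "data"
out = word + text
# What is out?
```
Trace:
  word='value'
  word='value', text='data'
  word='value', text='data', out='valuedata'

Final answer: 'valuedata'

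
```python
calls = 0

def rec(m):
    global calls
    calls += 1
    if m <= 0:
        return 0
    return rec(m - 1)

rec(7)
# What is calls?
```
Call trace:
rec(m=7)
  rec(m=6)
    rec(m=5)
      rec(m=4)
        rec(m=3)
          rec(m=2)
            rec(m=1)
              rec(m=0)
              -> return 0
            -> return 0
          -> return 0
        -> return 0
      -> return 0
    -> return 0
  -> return 0
-> return 0

calls is incremented once per call. rec is entered once for each m = 7, 6, 5, 4, 3, 2, 1, 0 (the m <= 0 call returns without recursing), i.e. 7 + 1 calls.
calls = 8

Final answer: 8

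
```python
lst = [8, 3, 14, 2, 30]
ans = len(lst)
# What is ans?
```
Trace:
  lst=[8, 3, 14, 2, 30]
  lst=[8, 3, 14, 2, 30], ans=5

Final answer: 5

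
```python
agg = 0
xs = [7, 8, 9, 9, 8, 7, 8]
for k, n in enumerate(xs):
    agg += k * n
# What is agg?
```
Trace:
  agg=0
  agg=0, k=0, n=7
  agg=8, k=1, n=8
  agg=26, k=2, n=9
  agg=53, k=3, n=9
  agg=85, k=4, n=8
  agg=120, k=5, n=7
  agg=168, k=6, n=8

Final answer: 168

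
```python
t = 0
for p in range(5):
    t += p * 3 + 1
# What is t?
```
Trace:
  t=0
  t=1, p=0
  t=5, p=1
  t=12, p=2
  t=22, p=3
  t=35, p=4

Final answer: 35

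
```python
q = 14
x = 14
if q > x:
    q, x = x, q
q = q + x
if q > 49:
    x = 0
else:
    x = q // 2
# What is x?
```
Trace:
  q=14
  q=14, x=14
  q=14, x=14
  q=28, x=14
  q=28, x=14

Final answer: 14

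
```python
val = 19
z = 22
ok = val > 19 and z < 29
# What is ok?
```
Trace:
  val=19
  val=19, z=22
  val=19, z=22, ok=False

Final answer: False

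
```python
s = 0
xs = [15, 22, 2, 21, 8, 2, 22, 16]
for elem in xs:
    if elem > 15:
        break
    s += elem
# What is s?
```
Trace:
  s=0
  s=15, elem=15
  s=15, elem=22

Final answer: 15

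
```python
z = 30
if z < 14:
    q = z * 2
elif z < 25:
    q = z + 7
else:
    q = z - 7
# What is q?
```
Trace:
  z=30
  z=30, q=23

Final answer: 23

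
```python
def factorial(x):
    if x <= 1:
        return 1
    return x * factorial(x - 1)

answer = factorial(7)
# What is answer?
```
Call trace:
factorial(x=7)
  factorial(x=6)
    factorial(x=5)
      factorial(x=4)
        factorial(x=3)
          factorial(x=2)
            factorial(x=1)
            -> return 1
          -> return 2
        -> return 6
      -> return 24
    -> return 120
  -> return 720
-> return 5040

Final answer: 5040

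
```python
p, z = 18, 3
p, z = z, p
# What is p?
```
Trace:
  p=18, z=3
  p=3, z=18

Final answer: 3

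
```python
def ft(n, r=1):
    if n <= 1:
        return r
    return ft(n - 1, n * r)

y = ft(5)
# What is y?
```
Call trace:
ft(n=5, r=1)
  ft(n=4, r=5)
    ft(n=3, r=20)
      ft(n=2, r=60)
        ft(n=1, r=120)
        -> return 120
      -> return 120
    -> return 120
  -> return 120
-> return 120

Final answer: 120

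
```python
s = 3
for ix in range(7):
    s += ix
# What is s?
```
Trace:
  s=3
  s=3, ix=0
  s=4, ix=1
  s=6, ix=2
  s=9, ix=3
  s=13, ix=4
  s=18, ix=5
  s=24, ix=6

Final answer: 24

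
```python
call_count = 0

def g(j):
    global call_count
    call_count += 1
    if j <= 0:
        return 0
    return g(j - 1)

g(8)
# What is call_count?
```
Call trace:
g(j=8)
  g(j=7)
    g(j=6)
      g(j=5)
        g(j=4)
          g(j=3)
            g(j=2)
              g(j=1)
                g(j=0)
                -> return 0
              -> return 0
            -> return 0
          -> return 0
        -> return 0
      -> return 0
    -> return 0
  -> return 0
-> return 0

call_count is incremented once per call. g is entered once for each j = 8, 7, 6, 5, 4, 3, 2, 1, 0 (the j <= 0 call returns without recursing), i.e. 8 + 1 calls.
call_count = 9

Final answer: 9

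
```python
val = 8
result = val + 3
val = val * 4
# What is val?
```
Trace:
  val=8
  val=8, result=11
  val=32, result=11

Final answer: 32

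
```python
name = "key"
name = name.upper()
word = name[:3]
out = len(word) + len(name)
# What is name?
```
Trace:
  name='key'
  name='KEY'
  name='KEY', word='KEY'
  name='KEY', word='KEY', out=6

Final answer: 'KEY'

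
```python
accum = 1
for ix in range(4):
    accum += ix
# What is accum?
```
Trace:
  accum=1
  accum=1, ix=0
  accum=2, ix=1
  accum=4, ix=2
  accum=7, ix=3

Final answer: 7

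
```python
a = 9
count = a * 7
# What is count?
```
Trace:
  a=9
  a=9, count=63

Final answer: 63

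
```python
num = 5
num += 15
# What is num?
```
Trace:
  num=5
  num=20

Final answer: 20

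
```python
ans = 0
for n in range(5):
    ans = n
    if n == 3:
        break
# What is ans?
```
Trace:
  ans=0
  ans=0, n=0
  ans=1, n=1
  ans=2, n=2
  ans=3, n=3

Final answer: 3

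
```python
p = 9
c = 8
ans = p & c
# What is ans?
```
Trace:
  p=9
  p=9, c=8
  p=9, c=8, ans=8

Final answer: 8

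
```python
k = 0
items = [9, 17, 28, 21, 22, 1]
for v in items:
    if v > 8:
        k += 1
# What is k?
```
Trace:
  k=0
  k=1, v=9
  k=2, v=17
  k=3, v=28
  k=4, v=21
  k=5, v=22
  k=5, v=1

Final answer: 5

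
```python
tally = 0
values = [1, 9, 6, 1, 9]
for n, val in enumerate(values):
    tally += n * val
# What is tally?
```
Trace:
  tally=0
  tally=0, n=0, val=1
  tally=9, n=1, val=9
  tally=21, n=2, val=6
  tally=24, n=3, val=1
  tally=60, n=4, val=9

Final answer: 60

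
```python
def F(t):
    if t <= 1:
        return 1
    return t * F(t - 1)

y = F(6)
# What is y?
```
Call trace:
F(t=6)
  F(t=5)
    F(t=4)
      F(t=3)
        F(t=2)
          F(t=1)
          -> return 1
        -> return 2
      -> return 6
    -> return 24
  -> return 120
-> return 720

Final answer: 720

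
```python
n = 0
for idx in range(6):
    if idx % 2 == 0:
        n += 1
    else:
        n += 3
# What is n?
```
Trace:
  n=0
  n=1, idx=0
  n=4, idx=1
  n=5, idx=2
  n=8, idx=3
  n=9, idx=4
  n=12, idx=5

Final answer: 12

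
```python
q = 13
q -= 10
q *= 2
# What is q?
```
Trace:
  q=13
  q=3
  q=6

Final answer: 6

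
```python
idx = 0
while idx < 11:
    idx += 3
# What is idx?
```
Trace:
  idx=0
  idx=3
  idx=6
  idx=9
  idx=12

Final answer: 12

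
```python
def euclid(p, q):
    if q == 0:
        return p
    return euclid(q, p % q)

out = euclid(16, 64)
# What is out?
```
Call trace:
euclid(p=16, q=64)
  euclid(p=64, q=16)
    euclid(p=16, q=0)
    -> return 16
  -> return 16
-> return 16

Final answer: 16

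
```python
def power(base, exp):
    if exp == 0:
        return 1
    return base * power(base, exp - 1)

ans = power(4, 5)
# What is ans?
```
Call trace:
power(base=4, exp=5)
  power(base=4, exp=4)
    power(base=4, exp=3)
      power(base=4, exp=2)
        power(base=4, exp=1)
          power(base=4, exp=0)
          -> return 1
        -> return 4
      -> return 16
    -> return 64
  -> return 256
-> return 1024

Final answer: 1024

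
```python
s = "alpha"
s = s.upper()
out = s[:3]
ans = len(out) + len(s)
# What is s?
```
Trace:
  s='alpha'
  s='ALPHA'
  s='ALPHA', out='ALP'
  s='ALPHA', out='ALP', ans=8

Final answer: 'ALPHA'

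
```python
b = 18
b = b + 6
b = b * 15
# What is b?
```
Trace:
  b=18
  b=24
  b=360

Final answer: 360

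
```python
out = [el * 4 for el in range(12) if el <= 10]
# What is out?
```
Trace:
  el=0
  el=1
  el=2
  el=3
  el=4
  el=5
  el=6
  el=7
  el=8
  el=9
  el=10
  el=11
  out=[0, 4, 8, 12, 16, 20, 24, 28, 32, 36, 40]

Final answer: [0, 4, 8, 12, 16, 20, 24, 28, 32, 36, 40]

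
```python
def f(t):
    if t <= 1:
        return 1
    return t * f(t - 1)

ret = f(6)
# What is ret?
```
Call trace:
f(t=6)
  f(t=5)
    f(t=4)
      f(t=3)
        f(t=2)
          f(t=1)
          -> return 1
        -> return 2
      -> return 6
    -> return 24
  -> return 120
-> return 720

Final answer: 720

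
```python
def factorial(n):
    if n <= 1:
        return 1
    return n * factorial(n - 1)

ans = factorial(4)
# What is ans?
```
Call trace:
factorial(n=4)
  factorial(n=3)
    factorial(n=2)
      factorial(n=1)
      -> return 1
    -> return 2
  -> return 6
-> return 24

Final answer: 24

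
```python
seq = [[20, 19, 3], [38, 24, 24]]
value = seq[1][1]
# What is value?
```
Trace:
  seq=[[20, 19, 3], [38, 24, 24]]
  seq=[[20, 19, 3], [38, 24, 24]], value=24

Final answer: 24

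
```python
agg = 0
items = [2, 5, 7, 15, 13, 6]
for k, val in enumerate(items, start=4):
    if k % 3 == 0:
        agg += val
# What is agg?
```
Trace:
  agg=0
  agg=0, k=4, val=2
  agg=0, k=5, val=5
  agg=7, k=6, val=7
  agg=7, k=7, val=15
  agg=7, k=8, val=13
  agg=13, k=9, val=6

Final answer: 13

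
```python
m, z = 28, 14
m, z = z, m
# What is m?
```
Trace:
  m=28, z=14
  m=14, z=28

Final answer: 14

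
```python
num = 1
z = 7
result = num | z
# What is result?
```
Trace:
  num=1
  num=1, z=7
  num=1, z=7, result=7

Final answer: 7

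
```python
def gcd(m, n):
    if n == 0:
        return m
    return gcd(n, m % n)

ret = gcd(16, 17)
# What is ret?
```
Call trace:
gcd(m=16, n=17)
  gcd(m=17, n=16)
    gcd(m=16, n=1)
      gcd(m=1, n=0)
      -> return 1
    -> return 1
  -> return 1
-> return 1

Final answer: 1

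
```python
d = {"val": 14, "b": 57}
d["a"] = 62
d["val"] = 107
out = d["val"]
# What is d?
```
Trace:
  d={'val': 14, 'b': 57}
  d={'val': 14, 'b': 57, 'a': 62}
  d={'val': 107, 'b': 57, 'a': 62}
  d={'val': 107, 'b': 57, 'a': 62}, out=107

Final answer: {'val': 107, 'b': 57, 'a': 62}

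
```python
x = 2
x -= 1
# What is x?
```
Trace:
  x=2
  x=1

Final answer: 1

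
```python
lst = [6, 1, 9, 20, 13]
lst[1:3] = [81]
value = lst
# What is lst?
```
Trace:
  lst=[6, 1, 9, 20, 13]
  lst=[6, 81, 20, 13]
  lst=[6, 81, 20, 13], value=[6, 81, 20, 13]

Final answer: [6, 81, 20, 13]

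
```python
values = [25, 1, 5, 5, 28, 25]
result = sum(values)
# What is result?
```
Trace:
  values=[25, 1, 5, 5, 28, 25]
  values=[25, 1, 5, 5, 28, 25], result=89

Final answer: 89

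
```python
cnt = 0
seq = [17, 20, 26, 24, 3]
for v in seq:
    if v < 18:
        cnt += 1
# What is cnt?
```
Trace:
  cnt=0
  cnt=1, v=17
  cnt=1, v=20
  cnt=1, v=26
  cnt=1, v=24
  cnt=2, v=3

Final answer: 2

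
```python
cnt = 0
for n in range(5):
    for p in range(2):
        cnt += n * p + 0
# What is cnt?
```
Trace:
  cnt=0
  cnt=0, n=0, p=0
  cnt=0, n=0, p=1
  cnt=0, n=1, p=0
  cnt=1, n=1, p=1
  cnt=1, n=2, p=0
  cnt=3, n=2, p=1
  cnt=3, n=3, p=0
  cnt=6, n=3, p=1
  cnt=6, n=4, p=0
  cnt=10, n=4, p=1

Final answer: 10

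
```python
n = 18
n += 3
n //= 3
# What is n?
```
Trace:
  n=18
  n=21
  n=7

Final answer: 7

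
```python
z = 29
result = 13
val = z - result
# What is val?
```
Trace:
  z=29
  z=29, result=13
  z=29, result=13, val=16

Final answer: 16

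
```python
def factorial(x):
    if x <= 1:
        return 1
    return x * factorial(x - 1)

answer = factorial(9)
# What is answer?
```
Call trace:
factorial(x=9)
  factorial(x=8)
    factorial(x=7)
      factorial(x=6)
        factorial(x=5)
          factorial(x=4)
            factorial(x=3)
              factorial(x=2)
                factorial(x=1)
                -> return 1
              -> return 2
            -> return 6
          -> return 24
        -> return 120
      -> return 720
    -> return 5040
  -> return 40320
-> return 362880

Final answer: 362880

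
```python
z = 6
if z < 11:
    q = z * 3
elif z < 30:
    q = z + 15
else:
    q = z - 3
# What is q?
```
Trace:
  z=6
  z=6, q=18

Final answer: 18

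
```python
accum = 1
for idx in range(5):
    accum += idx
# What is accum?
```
Trace:
  accum=1
  accum=1, idx=0
  accum=2, idx=1
  accum=4, idx=2
  accum=7, idx=3
  accum=11, idx=4

Final answer: 11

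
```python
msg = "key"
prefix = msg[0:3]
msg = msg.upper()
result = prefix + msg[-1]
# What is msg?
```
Trace:
  msg='key'
  msg='key', prefix='key'
  msg='KEY', prefix='key'
  msg='KEY', prefix='key', result='keyY'

Final answer: 'KEY'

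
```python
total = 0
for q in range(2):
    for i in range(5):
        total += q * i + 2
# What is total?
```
Trace:
  total=0
  total=2, q=0, i=0
  total=4, q=0, i=1
  total=6, q=0, i=2
  total=8, q=0, i=3
  total=10, q=0, i=4
  total=12, q=1, i=0
  total=15, q=1, i=1
  total=19, q=1, i=2
  total=24, q=1, i=3
  total=30, q=1, i=4

Final answer: 30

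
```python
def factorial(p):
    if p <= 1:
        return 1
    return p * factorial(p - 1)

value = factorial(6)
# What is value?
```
Call trace:
factorial(p=6)
  factorial(p=5)
    factorial(p=4)
      factorial(p=3)
        factorial(p=2)
          factorial(p=1)
          -> return 1
        -> return 2
      -> return 6
    -> return 24
  -> return 120
-> return 720

Final answer: 720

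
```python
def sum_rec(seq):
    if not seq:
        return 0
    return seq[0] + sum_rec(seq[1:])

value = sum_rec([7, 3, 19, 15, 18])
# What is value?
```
Call trace:
sum_rec(seq=[7, 3, 19, 15, 18])
  sum_rec(seq=[3, 19, 15, 18])
    sum_rec(seq=[19, 15, 18])
      sum_rec(seq=[15, 18])
        sum_rec(seq=[18])
          sum_rec(seq=[])
          -> return 0
        -> return 18
      -> return 33
    -> return 52
  -> return 55
-> return 62

Final answer: 62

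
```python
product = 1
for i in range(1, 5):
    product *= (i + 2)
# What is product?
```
Trace:
  product=1
  product=3, i=1
  product=12, i=2
  product=60, i=3
  product=360, i=4

Final answer: 360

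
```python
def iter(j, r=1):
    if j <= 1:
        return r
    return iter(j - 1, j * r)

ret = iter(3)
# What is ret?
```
Call trace:
iter(j=3, r=1)
  iter(j=2, r=3)
    iter(j=1, r=6)
    -> return 6
  -> return 6
-> return 6

Final answer: 6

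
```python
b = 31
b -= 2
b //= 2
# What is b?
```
Trace:
  b=31
  b=29
  b=14

Final answer: 14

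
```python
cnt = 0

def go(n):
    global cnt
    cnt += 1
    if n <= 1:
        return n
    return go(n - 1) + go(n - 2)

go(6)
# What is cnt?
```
Call trace (a repeated sub-call is expanded the first time; later identical calls just restate its return value):
go(n=6)
  go(n=5)
    go(n=4)
      go(n=3)
        go(n=2)
          go(n=1)
          -> return 1
          go(n=0)
          -> return 0
        -> return 1
        go(n=1)
        -> return 1
      -> return 2
      go(n=2) -> return 1  (same call as traced above)
    -> return 3
    go(n=3) -> return 2  (same call as traced above)
  -> return 5
  go(n=4) -> return 3  (same call as traced above)
-> return 8

cnt is incremented once per call, so count the calls in each subtree. Let C(n) = number of calls made by go(n).
C(0) = C(1) = 1 (base case, no recursion); C(n) = 1 + C(n - 1) + C(n - 2) otherwise.
C(2) = 1 + C(1) + C(0) = 1 + 1 + 1 = 3
C(3) = 1 + C(2) + C(1) = 1 + 3 + 1 = 5
C(4) = 1 + C(3) + C(2) = 1 + 5 + 3 = 9
C(5) = 1 + C(4) + C(3) = 1 + 9 + 5 = 15
C(6) = 1 + C(5) + C(4) = 1 + 15 + 9 = 25
cnt = C(6) = 25

Final answer: 25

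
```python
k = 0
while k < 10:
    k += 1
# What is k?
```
Trace:
  k=0
  k=1
  k=2
  k=3
  k=4
  k=5
  k=6
  k=7
  k=8
  k=9
  k=10

Final answer: 10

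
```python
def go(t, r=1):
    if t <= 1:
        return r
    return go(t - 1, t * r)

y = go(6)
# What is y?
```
Call trace:
go(t=6, r=1)
  go(t=5, r=6)
    go(t=4, r=30)
      go(t=3, r=120)
        go(t=2, r=360)
          go(t=1, r=720)
          -> return 720
        -> return 720
      -> return 720
    -> return 720
  -> return 720
-> return 720

Final answer: 720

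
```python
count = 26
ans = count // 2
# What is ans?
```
Trace:
  count=26
  count=26, ans=13

Final answer: 13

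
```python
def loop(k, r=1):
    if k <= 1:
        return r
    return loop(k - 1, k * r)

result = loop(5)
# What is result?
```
Call trace:
loop(k=5, r=1)
  loop(k=4, r=5)
    loop(k=3, r=20)
      loop(k=2, r=60)
        loop(k=1, r=120)
        -> return 120
      -> return 120
    -> return 120
  -> return 120
-> return 120

Final answer: 120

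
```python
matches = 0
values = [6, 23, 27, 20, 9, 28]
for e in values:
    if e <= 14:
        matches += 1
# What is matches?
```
Trace:
  matches=0
  matches=1, e=6
  matches=1, e=23
  matches=1, e=27
  matches=1, e=20
  matches=2, e=9
  matches=2, e=28

Final answer: 2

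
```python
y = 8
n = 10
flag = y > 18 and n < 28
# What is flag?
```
Trace:
  y=8
  y=8, n=10
  y=8, n=10, flag=False

Final answer: False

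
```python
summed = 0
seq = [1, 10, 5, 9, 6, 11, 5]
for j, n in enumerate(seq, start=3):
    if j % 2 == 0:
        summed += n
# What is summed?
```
Trace:
  summed=0
  summed=0, j=3, n=1
  summed=10, j=4, n=10
  summed=10, j=5, n=5
  summed=19, j=6, n=9
  summed=19, j=7, n=6
  summed=30, j=8, n=11
  summed=30, j=9, n=5

Final answer: 30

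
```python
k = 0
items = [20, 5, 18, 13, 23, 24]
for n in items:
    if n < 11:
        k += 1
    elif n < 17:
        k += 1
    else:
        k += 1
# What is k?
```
Trace:
  k=0
  k=1, n=20
  k=2, n=5
  k=3, n=18
  k=4, n=13
  k=5, n=23
  k=6, n=24

Final answer: 6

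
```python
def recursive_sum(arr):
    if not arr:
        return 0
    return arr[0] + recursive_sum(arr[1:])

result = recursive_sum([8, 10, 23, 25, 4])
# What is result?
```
Call trace:
recursive_sum(arr=[8, 10, 23, 25, 4])
  recursive_sum(arr=[10, 23, 25, 4])
    recursive_sum(arr=[23, 25, 4])
      recursive_sum(arr=[25, 4])
        recursive_sum(arr=[4])
          recursive_sum(arr=[])
          -> return 0
        -> return 4
      -> return 29
    -> return 52
  -> return 62
-> return 70

Final answer: 70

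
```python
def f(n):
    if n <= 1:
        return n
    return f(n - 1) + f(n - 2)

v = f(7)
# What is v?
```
Call trace (a repeated sub-call is expanded the first time; later identical calls just restate its return value):
f(n=7)
  f(n=6)
    f(n=5)
      f(n=4)
        f(n=3)
          f(n=2)
            f(n=1)
            -> return 1
            f(n=0)
            -> return 0
          -> return 1
          f(n=1)
          -> return 1
        -> return 2
        f(n=2) -> return 1  (same call as traced above)
      -> return 3
      f(n=3) -> return 2  (same call as traced above)
    -> return 5
    f(n=4) -> return 3  (same call as traced above)
  -> return 8
  f(n=5) -> return 5  (same call as traced above)
-> return 13

Final answer: 13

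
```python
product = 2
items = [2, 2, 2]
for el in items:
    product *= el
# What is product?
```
Trace:
  product=2
  product=4, el=2
  product=8, el=2
  product=16, el=2

Final answer: 16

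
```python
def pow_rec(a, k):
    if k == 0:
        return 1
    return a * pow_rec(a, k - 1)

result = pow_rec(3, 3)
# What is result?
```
Call trace:
pow_rec(a=3, k=3)
  pow_rec(a=3, k=2)
    pow_rec(a=3, k=1)
      pow_rec(a=3, k=0)
      -> return 1
    -> return 3
  -> return 9
-> return 27

Final answer: 27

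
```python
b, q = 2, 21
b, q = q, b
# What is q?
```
Trace:
  b=2, q=21
  b=21, q=2

Final answer: 2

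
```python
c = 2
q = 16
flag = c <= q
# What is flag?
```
Trace:
  c=2
  c=2, q=16
  c=2, q=16, flag=True

Final answer: True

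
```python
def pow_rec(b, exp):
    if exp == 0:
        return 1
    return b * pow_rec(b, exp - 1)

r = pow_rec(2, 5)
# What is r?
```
Call trace:
pow_rec(b=2, exp=5)
  pow_rec(b=2, exp=4)
    pow_rec(b=2, exp=3)
      pow_rec(b=2, exp=2)
        pow_rec(b=2, exp=1)
          pow_rec(b=2, exp=0)
          -> return 1
        -> return 2
      -> return 4
    -> return 8
  -> return 16
-> return 32

Final answer: 32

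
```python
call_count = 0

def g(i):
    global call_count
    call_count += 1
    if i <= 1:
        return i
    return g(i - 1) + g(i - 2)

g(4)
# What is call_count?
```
Call trace (a repeated sub-call is expanded the first time; later identical calls just restate its return value):
g(i=4)
  g(i=3)
    g(i=2)
      g(i=1)
      -> return 1
      g(i=0)
      -> return 0
    -> return 1
    g(i=1)
    -> return 1
  -> return 2
  g(i=2) -> return 1  (same call as traced above)
-> return 3

call_count is incremented once per call, so count the calls in each subtree. Let C(i) = number of calls made by g(i).
C(0) = C(1) = 1 (base case, no recursion); C(i) = 1 + C(i - 1) + C(i - 2) otherwise.
C(2) = 1 + C(1) + C(0) = 1 + 1 + 1 = 3
C(3) = 1 + C(2) + C(1) = 1 + 3 + 1 = 5
C(4) = 1 + C(3) + C(2) = 1 + 5 + 3 = 9
call_count = C(4) = 9

Final answer: 9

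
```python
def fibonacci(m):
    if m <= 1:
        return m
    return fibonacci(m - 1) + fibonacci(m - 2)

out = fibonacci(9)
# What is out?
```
Call trace (a repeated sub-call is expanded the first time; later identical calls just restate its return value):
fibonacci(m=9)
  fibonacci(m=8)
    fibonacci(m=7)
      fibonacci(m=6)
        fibonacci(m=5)
          fibonacci(m=4)
            fibonacci(m=3)
              fibonacci(m=2)
                fibonacci(m=1)
                -> return 1
                fibonacci(m=0)
                -> return 0
              -> return 1
              fibonacci(m=1)
              -> return 1
            -> return 2
            fibonacci(m=2) -> return 1  (same call as traced above)
          -> return 3
          fibonacci(m=3) -> return 2  (same call as traced above)
        -> return 5
        fibonacci(m=4) -> return 3  (same call as traced above)
      -> return 8
      fibonacci(m=5) -> return 5  (same call as traced above)
    -> return 13
    fibonacci(m=6) -> return 8  (same call as traced above)
  -> return 21
  fibonacci(m=7) -> return 13  (same call as traced above)
-> return 34

Final answer: 34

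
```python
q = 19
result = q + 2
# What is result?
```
Trace:
  q=19
  q=19, result=21

Final answer: 21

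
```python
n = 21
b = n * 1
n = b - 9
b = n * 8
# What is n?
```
Trace:
  n=21
  n=21, b=21
  n=12, b=21
  n=12, b=96

Final answer: 12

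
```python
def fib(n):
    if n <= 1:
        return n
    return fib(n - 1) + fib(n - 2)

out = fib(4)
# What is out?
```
Call trace (a repeated sub-call is expanded the first time; later identical calls just restate its return value):
fib(n=4)
  fib(n=3)
    fib(n=2)
      fib(n=1)
      -> return 1
      fib(n=0)
      -> return 0
    -> return 1
    fib(n=1)
    -> return 1
  -> return 2
  fib(n=2) -> return 1  (same call as traced above)
-> return 3

Final answer: 3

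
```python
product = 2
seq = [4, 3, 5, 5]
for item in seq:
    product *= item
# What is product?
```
Trace:
  product=2
  product=8, item=4
  product=24, item=3
  product=120, item=5
  product=600, item=5

Final answer: 600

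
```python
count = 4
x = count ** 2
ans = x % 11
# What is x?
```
Trace:
  count=4
  count=4, x=16
  count=4, x=16, ans=5

Final answer: 16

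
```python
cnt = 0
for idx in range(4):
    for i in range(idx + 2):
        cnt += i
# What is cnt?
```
Trace:
  cnt=0
  cnt=0, idx=0, i=0
  cnt=1, idx=0, i=1
  cnt=1, idx=1, i=0
  cnt=2, idx=1, i=1
  cnt=4, idx=1, i=2
  cnt=4, idx=2, i=0
  cnt=5, idx=2, i=1
  cnt=7, idx=2, i=2
  cnt=10, idx=2, i=3
  cnt=10, idx=3, i=0
  cnt=11, idx=3, i=1
  cnt=13, idx=3, i=2
  cnt=16, idx=3, i=3
  cnt=20, idx=3, i=4

Final answer: 20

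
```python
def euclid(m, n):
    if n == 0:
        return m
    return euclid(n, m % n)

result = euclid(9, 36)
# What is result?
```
Call trace:
euclid(m=9, n=36)
  euclid(m=36, n=9)
    euclid(m=9, n=0)
    -> return 9
  -> return 9
-> return 9

Final answer: 9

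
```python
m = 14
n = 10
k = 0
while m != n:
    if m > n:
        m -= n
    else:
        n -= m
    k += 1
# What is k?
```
Trace:
  m=14
  m=14, n=10
  m=14, n=10, k=0
  m=4, n=10, k=1
  m=4, n=6, k=2
  m=4, n=2, k=3
  m=2, n=2, k=4

Final answer: 4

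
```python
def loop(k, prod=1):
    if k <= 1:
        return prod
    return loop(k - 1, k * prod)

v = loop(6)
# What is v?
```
Call trace:
loop(k=6, prod=1)
  loop(k=5, prod=6)
    loop(k=4, prod=30)
      loop(k=3, prod=120)
        loop(k=2, prod=360)
          loop(k=1, prod=720)
          -> return 720
        -> return 720
      -> return 720
    -> return 720
  -> return 720
-> return 720

Final answer: 720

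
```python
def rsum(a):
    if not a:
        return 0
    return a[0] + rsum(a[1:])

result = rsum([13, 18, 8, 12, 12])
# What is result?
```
Call trace:
rsum(a=[13, 18, 8, 12, 12])
  rsum(a=[18, 8, 12, 12])
    rsum(a=[8, 12, 12])
      rsum(a=[12, 12])
        rsum(a=[12])
          rsum(a=[])
          -> return 0
        -> return 12
      -> return 24
    -> return 32
  -> return 50
-> return 63

Final answer: 63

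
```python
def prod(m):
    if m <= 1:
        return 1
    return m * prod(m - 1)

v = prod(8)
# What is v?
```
Call trace:
prod(m=8)
  prod(m=7)
    prod(m=6)
      prod(m=5)
        prod(m=4)
          prod(m=3)
            prod(m=2)
              prod(m=1)
              -> return 1
            -> return 2
          -> return 6
        -> return 24
      -> return 120
    -> return 720
  -> return 5040
-> return 40320

Final answer: 40320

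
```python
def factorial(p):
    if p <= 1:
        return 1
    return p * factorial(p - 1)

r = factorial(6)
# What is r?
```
Call trace:
factorial(p=6)
  factorial(p=5)
    factorial(p=4)
      factorial(p=3)
        factorial(p=2)
          factorial(p=1)
          -> return 1
        -> return 2
      -> return 6
    -> return 24
  -> return 120
-> return 720

Final answer: 720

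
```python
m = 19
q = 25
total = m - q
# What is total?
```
Trace:
  m=19
  m=19, q=25
  m=19, q=25, total=-6

Final answer: -6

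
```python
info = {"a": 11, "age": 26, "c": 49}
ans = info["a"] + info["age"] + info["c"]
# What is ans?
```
Trace:
  info={'a': 11, 'age': 26, 'c': 49}
  info={'a': 11, 'age': 26, 'c': 49}, ans=86

Final answer: 86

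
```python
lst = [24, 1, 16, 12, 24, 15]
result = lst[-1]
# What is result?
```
Trace:
  lst=[24, 1, 16, 12, 24, 15]
  lst=[24, 1, 16, 12, 24, 15], result=15

Final answer: 15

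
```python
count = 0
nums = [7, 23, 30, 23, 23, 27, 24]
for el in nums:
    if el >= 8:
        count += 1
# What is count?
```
Trace:
  count=0
  count=0, el=7
  count=1, el=23
  count=2, el=30
  count=3, el=23
  count=4, el=23
  count=5, el=27
  count=6, el=24

Final answer: 6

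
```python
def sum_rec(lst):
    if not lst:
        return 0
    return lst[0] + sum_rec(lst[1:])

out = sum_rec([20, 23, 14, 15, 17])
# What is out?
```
Call trace:
sum_rec(lst=[20, 23, 14, 15, 17])
  sum_rec(lst=[23, 14, 15, 17])
    sum_rec(lst=[14, 15, 17])
      sum_rec(lst=[15, 17])
        sum_rec(lst=[17])
          sum_rec(lst=[])
          -> return 0
        -> return 17
      -> return 32
    -> return 46
  -> return 69
-> return 89

Final answer: 89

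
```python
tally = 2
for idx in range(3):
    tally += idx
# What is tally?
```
Trace:
  tally=2
  tally=2, idx=0
  tally=3, idx=1
  tally=5, idx=2

Final answer: 5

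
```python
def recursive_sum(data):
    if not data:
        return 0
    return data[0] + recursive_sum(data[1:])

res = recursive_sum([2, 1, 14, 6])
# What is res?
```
Call trace:
recursive_sum(data=[2, 1, 14, 6])
  recursive_sum(data=[1, 14, 6])
    recursive_sum(data=[14, 6])
      recursive_sum(data=[6])
        recursive_sum(data=[])
        -> return 0
      -> return 6
    -> return 20
  -> return 21
-> return 23

Final answer: 23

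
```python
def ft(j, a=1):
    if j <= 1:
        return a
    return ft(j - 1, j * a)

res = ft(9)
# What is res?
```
Call trace:
ft(j=9, a=1)
  ft(j=8, a=9)
    ft(j=7, a=72)
      ft(j=6, a=504)
        ft(j=5, a=3024)
          ft(j=4, a=15120)
            ft(j=3, a=60480)
              ft(j=2, a=181440)
                ft(j=1, a=362880)
                -> return 362880
              -> return 362880
            -> return 362880
          -> return 362880
        -> return 362880
      -> return 362880
    -> return 362880
  -> return 362880
-> return 362880

Final answer: 362880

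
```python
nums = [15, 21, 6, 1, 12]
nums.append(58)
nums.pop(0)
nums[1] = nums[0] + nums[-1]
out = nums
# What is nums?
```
Trace:
  nums=[15, 21, 6, 1, 12]
  nums=[15, 21, 6, 1, 12, 58]
  nums=[21, 6, 1, 12, 58]
  nums=[21, 79, 1, 12, 58]
  nums=[21, 79, 1, 12, 58], out=[21, 79, 1, 12, 58]

Final answer: [21, 79, 1, 12, 58]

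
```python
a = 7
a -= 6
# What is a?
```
Trace:
  a=7
  a=1

Final answer: 1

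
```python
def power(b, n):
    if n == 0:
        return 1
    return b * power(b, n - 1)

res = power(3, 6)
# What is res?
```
Call trace:
power(b=3, n=6)
  power(b=3, n=5)
    power(b=3, n=4)
      power(b=3, n=3)
        power(b=3, n=2)
          power(b=3, n=1)
            power(b=3, n=0)
            -> return 1
          -> return 3
        -> return 9
      -> return 27
    -> return 81
  -> return 243
-> return 729

Final answer: 729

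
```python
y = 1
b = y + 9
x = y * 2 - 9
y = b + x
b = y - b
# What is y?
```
Trace:
  y=1
  y=1, b=10
  y=1, b=10, x=-7
  y=3, b=10, x=-7
  y=3, b=-7, x=-7

Final answer: 3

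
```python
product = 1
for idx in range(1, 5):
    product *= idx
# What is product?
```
Trace:
  product=1
  product=1, idx=1
  product=2, idx=2
  product=6, idx=3
  product=24, idx=4

Final answer: 24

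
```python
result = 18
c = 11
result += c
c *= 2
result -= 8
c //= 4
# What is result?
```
Trace:
  result=18
  result=18, c=11
  result=29, c=11
  result=29, c=22
  result=21, c=22
  result=21, c=5

Final answer: 21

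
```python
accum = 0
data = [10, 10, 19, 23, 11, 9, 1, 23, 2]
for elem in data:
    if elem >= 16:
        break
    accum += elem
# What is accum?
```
Trace:
  accum=0
  accum=10, elem=10
  accum=20, elem=10
  accum=20, elem=19

Final answer: 20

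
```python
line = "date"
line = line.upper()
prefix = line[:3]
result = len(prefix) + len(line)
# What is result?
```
Trace:
  line='date'
  line='DATE'
  line='DATE', prefix='DAT'
  line='DATE', prefix='DAT', result=7

Final answer: 7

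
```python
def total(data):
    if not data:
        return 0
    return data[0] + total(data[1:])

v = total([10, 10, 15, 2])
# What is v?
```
Call trace:
total(data=[10, 10, 15, 2])
  total(data=[10, 15, 2])
    total(data=[15, 2])
      total(data=[2])
        total(data=[])
        -> return 0
      -> return 2
    -> return 17
  -> return 27
-> return 37

Final answer: 37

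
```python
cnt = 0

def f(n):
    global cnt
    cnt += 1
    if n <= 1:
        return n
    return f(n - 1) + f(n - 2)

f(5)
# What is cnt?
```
Call trace (a repeated sub-call is expanded the first time; later identical calls just restate its return value):
f(n=5)
  f(n=4)
    f(n=3)
      f(n=2)
        f(n=1)
        -> return 1
        f(n=0)
        -> return 0
      -> return 1
      f(n=1)
      -> return 1
    -> return 2
    f(n=2) -> return 1  (same call as traced above)
  -> return 3
  f(n=3) -> return 2  (same call as traced above)
-> return 5

cnt is incremented once per call, so count the calls in each subtree. Let C(n) = number of calls made by f(n).
C(0) = C(1) = 1 (base case, no recursion); C(n) = 1 + C(n - 1) + C(n - 2) otherwise.
C(2) = 1 + C(1) + C(0) = 1 + 1 + 1 = 3
C(3) = 1 + C(2) + C(1) = 1 + 3 + 1 = 5
C(4) = 1 + C(3) + C(2) = 1 + 5 + 3 = 9
C(5) = 1 + C(4) + C(3) = 1 + 9 + 5 = 15
cnt = C(5) = 15

Final answer: 15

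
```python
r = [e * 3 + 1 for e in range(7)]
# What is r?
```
Trace:
  e=0
  e=1
  e=2
  e=3
  e=4
  e=5
  e=6
  r=[1, 4, 7, 10, 13, 16, 19]

Final answer: [1, 4, 7, 10, 13, 16, 19]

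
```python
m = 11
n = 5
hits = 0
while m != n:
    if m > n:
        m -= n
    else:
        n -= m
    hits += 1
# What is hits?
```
Trace:
  m=11
  m=11, n=5
  m=11, n=5, hits=0
  m=6, n=5, hits=1
  m=1, n=5, hits=2
  m=1, n=4, hits=3
  m=1, n=3, hits=4
  m=1, n=2, hits=5
  m=1, n=1, hits=6

Final answer: 6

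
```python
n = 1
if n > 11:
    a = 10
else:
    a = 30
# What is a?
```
Trace:
  n=1
  n=1, a=30

Final answer: 30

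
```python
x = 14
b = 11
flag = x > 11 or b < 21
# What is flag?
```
Trace:
  x=14
  x=14, b=11
  x=14, b=11, flag=True

Final answer: True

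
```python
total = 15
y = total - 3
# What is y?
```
Trace:
  total=15
  total=15, y=12

Final answer: 12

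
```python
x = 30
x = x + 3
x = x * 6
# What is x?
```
Trace:
  x=30
  x=33
  x=198

Final answer: 198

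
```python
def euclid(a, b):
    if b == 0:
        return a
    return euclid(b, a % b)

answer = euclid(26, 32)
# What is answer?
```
Call trace:
euclid(a=26, b=32)
  euclid(a=32, b=26)
    euclid(a=26, b=6)
      euclid(a=6, b=2)
        euclid(a=2, b=0)
        -> return 2
      -> return 2
    -> return 2
  -> return 2
-> return 2

Final answer: 2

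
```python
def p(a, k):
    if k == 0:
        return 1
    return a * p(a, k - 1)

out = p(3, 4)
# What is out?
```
Call trace:
p(a=3, k=4)
  p(a=3, k=3)
    p(a=3, k=2)
      p(a=3, k=1)
        p(a=3, k=0)
        -> return 1
      -> return 3
    -> return 9
  -> return 27
-> return 81

Final answer: 81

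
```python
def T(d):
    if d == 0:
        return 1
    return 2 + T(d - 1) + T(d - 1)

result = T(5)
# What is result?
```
Call trace (a repeated sub-call is expanded the first time; later identical calls just restate its return value):
T(d=5)
  T(d=4)
    T(d=3)
      T(d=2)
        T(d=1)
          T(d=0)
          -> return 1
          T(d=0)
          -> return 1
        -> return 4
        T(d=1) -> return 4  (same call as traced above)
      -> return 10
      T(d=2) -> return 10  (same call as traced above)
    -> return 22
    T(d=3) -> return 22  (same call as traced above)
  -> return 46
  T(d=4) -> return 46  (same call as traced above)
-> return 94

Final answer: 94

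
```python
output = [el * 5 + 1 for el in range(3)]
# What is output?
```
Trace:
  el=0
  el=1
  el=2
  output=[1, 6, 11]

Final answer: [1, 6, 11]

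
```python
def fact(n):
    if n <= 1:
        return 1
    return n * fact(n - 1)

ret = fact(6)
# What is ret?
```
Call trace:
fact(n=6)
  fact(n=5)
    fact(n=4)
      fact(n=3)
        fact(n=2)
          fact(n=1)
          -> return 1
        -> return 2
      -> return 6
    -> return 24
  -> return 120
-> return 720

Final answer: 720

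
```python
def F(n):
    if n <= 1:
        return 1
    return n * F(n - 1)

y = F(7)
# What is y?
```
Call trace:
F(n=7)
  F(n=6)
    F(n=5)
      F(n=4)
        F(n=3)
          F(n=2)
            F(n=1)
            -> return 1
          -> return 2
        -> return 6
      -> return 24
    -> return 120
  -> return 720
-> return 5040

Final answer: 5040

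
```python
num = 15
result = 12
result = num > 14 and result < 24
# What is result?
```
Trace:
  num=15
  num=15, result=12
  num=15, result=True

Final answer: True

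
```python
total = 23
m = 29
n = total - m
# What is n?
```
Trace:
  total=23
  total=23, m=29
  total=23, m=29, n=-6

Final answer: -6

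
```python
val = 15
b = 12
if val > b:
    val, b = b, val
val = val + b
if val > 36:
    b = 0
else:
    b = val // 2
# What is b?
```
Trace:
  val=15
  val=15, b=12
  val=12, b=15
  val=27, b=15
  val=27, b=13

Final answer: 13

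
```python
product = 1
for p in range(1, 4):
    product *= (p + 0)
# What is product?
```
Trace:
  product=1
  product=1, p=1
  product=2, p=2
  product=6, p=3

Final answer: 6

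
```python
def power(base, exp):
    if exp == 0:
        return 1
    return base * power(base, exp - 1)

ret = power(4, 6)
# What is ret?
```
Call trace:
power(base=4, exp=6)
  power(base=4, exp=5)
    power(base=4, exp=4)
      power(base=4, exp=3)
        power(base=4, exp=2)
          power(base=4, exp=1)
            power(base=4, exp=0)
            -> return 1
          -> return 4
        -> return 16
      -> return 64
    -> return 256
  -> return 1024
-> return 4096

Final answer: 4096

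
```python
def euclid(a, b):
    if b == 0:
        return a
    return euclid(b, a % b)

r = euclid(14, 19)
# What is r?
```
Call trace:
euclid(a=14, b=19)
  euclid(a=19, b=14)
    euclid(a=14, b=5)
      euclid(a=5, b=4)
        euclid(a=4, b=1)
          euclid(a=1, b=0)
          -> return 1
        -> return 1
      -> return 1
    -> return 1
  -> return 1
-> return 1

Final answer: 1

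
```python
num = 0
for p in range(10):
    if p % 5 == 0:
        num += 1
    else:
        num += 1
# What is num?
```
Trace:
  num=0
  num=1, p=0
  num=2, p=1
  num=3, p=2
  num=4, p=3
  num=5, p=4
  num=6, p=5
  num=7, p=6
  num=8, p=7
  num=9, p=8
  num=10, p=9

Final answer: 10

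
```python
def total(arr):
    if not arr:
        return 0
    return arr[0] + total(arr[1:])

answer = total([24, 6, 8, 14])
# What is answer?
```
Call trace:
total(arr=[24, 6, 8, 14])
  total(arr=[6, 8, 14])
    total(arr=[8, 14])
      total(arr=[14])
        total(arr=[])
        -> return 0
      -> return 14
    -> return 22
  -> return 28
-> return 52

Final answer: 52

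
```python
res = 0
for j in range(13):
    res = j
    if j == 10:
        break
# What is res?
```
Trace:
  res=0
  res=0, j=0
  res=1, j=1
  res=2, j=2
  res=3, j=3
  res=4, j=4
  res=5, j=5
  res=6, j=6
  res=7, j=7
  res=8, j=8
  res=9, j=9
  res=10, j=10

Final answer: 10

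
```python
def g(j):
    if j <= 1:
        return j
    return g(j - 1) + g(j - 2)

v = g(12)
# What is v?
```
Call trace (a repeated sub-call is expanded the first time; later identical calls just restate its return value):
g(j=12)
  g(j=11)
    g(j=10)
      g(j=9)
        g(j=8)
          g(j=7)
            g(j=6)
              g(j=5)
                g(j=4)
                  g(j=3)
                    g(j=2)
                      g(j=1)
                      -> return 1
                      g(j=0)
                      -> return 0
                    -> return 1
                    g(j=1)
                    -> return 1
                  -> return 2
                  g(j=2) -> return 1  (same call as traced above)
                -> return 3
                g(j=3) -> return 2  (same call as traced above)
              -> return 5
              g(j=4) -> return 3  (same call as traced above)
            -> return 8
            g(j=5) -> return 5  (same call as traced above)
          -> return 13
          g(j=6) -> return 8  (same call as traced above)
        -> return 21
        g(j=7) -> return 13  (same call as traced above)
      -> return 34
      g(j=8) -> return 21  (same call as traced above)
    -> return 55
    g(j=9) -> return 34  (same call as traced above)
  -> return 89
  g(j=10) -> return 55  (same call as traced above)
-> return 144

Final answer: 144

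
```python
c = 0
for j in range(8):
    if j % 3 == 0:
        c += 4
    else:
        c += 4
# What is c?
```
Trace:
  c=0
  c=4, j=0
  c=8, j=1
  c=12, j=2
  c=16, j=3
  c=20, j=4
  c=24, j=5
  c=28, j=6
  c=32, j=7

Final answer: 32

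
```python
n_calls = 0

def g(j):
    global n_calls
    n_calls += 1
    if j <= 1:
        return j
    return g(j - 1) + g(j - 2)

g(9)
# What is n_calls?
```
Call trace (a repeated sub-call is expanded the first time; later identical calls just restate its return value):
g(j=9)
  g(j=8)
    g(j=7)
      g(j=6)
        g(j=5)
          g(j=4)
            g(j=3)
              g(j=2)
                g(j=1)
                -> return 1
                g(j=0)
                -> return 0
              -> return 1
              g(j=1)
              -> return 1
            -> return 2
            g(j=2) -> return 1  (same call as traced above)
          -> return 3
          g(j=3) -> return 2  (same call as traced above)
        -> return 5
        g(j=4) -> return 3  (same call as traced above)
      -> return 8
      g(j=5) -> return 5  (same call as traced above)
    -> return 13
    g(j=6) -> return 8  (same call as traced above)
  -> return 21
  g(j=7) -> return 13  (same call as traced above)
-> return 34

n_calls is incremented once per call, so count the calls in each subtree. Let C(j) = number of calls made by g(j).
C(0) = C(1) = 1 (base case, no recursion); C(j) = 1 + C(j - 1) + C(j - 2) otherwise.
C(2) = 1 + C(1) + C(0) = 1 + 1 + 1 = 3
C(3) = 1 + C(2) + C(1) = 1 + 3 + 1 = 5
C(4) = 1 + C(3) + C(2) = 1 + 5 + 3 = 9
C(5) = 1 + C(4) + C(3) = 1 + 9 + 5 = 15
C(6) = 1 + C(5) + C(4) = 1 + 15 + 9 = 25
C(7) = 1 + C(6) + C(5) = 1 + 25 + 15 = 41
C(8) = 1 + C(7) + C(6) = 1 + 41 + 25 = 67
C(9) = 1 + C(8) + C(7) = 1 + 67 + 41 = 109
n_calls = C(9) = 109

Final answer: 109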